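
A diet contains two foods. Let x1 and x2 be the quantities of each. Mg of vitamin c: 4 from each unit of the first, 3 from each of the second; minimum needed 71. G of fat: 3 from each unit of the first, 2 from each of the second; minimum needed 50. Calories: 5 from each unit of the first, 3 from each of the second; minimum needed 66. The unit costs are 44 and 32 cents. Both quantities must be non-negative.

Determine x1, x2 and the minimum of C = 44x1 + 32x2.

The feasible region is unbounded (it extends along (0, 1), (1, 0)), but C strictly increases along every unbounded feasible direction, so there is no improving ray and the minimum is attained at a vertex.

The binding constraints are 4x1 + 3x2 = 71 and 3x1 + 2x2 = 50.
Solving simultaneously gives x1 = 8, x2 = 13.

x1 = 8, x2 = 13, minimum C = 768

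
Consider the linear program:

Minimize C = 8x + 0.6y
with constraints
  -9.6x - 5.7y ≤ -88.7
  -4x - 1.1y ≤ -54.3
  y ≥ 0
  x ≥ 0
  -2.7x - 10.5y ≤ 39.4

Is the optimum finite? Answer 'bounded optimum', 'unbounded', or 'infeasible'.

Vertices and C = 8x + 0.6y:
  (13.575, 0) → C = 108.6
  (0, 543/11) → C = 1629/55
The feasible region has finitely many vertices and no improving ray; the minimum is 1629/55 at (0, 543/11).

bounded optimum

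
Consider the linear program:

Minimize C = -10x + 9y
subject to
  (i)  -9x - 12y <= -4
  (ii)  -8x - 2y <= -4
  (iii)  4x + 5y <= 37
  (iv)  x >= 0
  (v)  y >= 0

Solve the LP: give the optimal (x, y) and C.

Extreme points and C = -10x + 9y:
  (0, 2) → C = 18
  (1/2, 0) → C = -5
  (0, 37/5) → C = 333/5
  (37/4, 0) → C = -185/2

The binding constraints are 4x + 5y = 37 and y = 0.
Solving simultaneously gives x = 37/4, y = 0.

x = 37/4, y = 0, minimum C = -185/2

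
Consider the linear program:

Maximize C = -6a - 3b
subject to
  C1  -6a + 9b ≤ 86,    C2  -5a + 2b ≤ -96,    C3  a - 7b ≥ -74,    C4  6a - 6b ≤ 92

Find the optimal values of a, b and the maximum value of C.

Vertices and C = -6a - 3b:
  (820/33, 466/33) → C = -2106/11
  (196/9, 58/9) → C = -150
  (272/9, 134/9) → C = -226

At the optimal vertex, -5a + 2b = -96 and 6a - 6b = 92.
Solving simultaneously gives a = 196/9, b = 58/9.

a = 196/9, b = 58/9, maximum C = -150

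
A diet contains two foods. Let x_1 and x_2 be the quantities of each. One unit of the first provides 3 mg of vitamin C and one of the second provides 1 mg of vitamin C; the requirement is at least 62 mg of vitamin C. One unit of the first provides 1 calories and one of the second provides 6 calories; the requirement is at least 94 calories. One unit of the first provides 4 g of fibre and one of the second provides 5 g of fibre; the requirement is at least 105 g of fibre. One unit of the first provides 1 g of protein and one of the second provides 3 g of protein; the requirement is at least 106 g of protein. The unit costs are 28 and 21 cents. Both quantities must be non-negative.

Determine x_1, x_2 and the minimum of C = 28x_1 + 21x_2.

Feasible corners and C = 28x_1 + 21x_2:
  (0, 62) → C = 1302
  (106, 0) → C = 2968
  (10, 32) → C = 952
The feasible region is unbounded (it extends along (0, 1), (1, 0)), but C strictly increases along every unbounded feasible direction, so there is no improving ray and the minimum is attained at a vertex.

The binding constraints are 3x_1 + x_2 = 62 and x_1 + 3x_2 = 106.
Solving simultaneously gives x_1 = 10, x_2 = 32.

x_1 = 10, x_2 = 32, minimum C = 952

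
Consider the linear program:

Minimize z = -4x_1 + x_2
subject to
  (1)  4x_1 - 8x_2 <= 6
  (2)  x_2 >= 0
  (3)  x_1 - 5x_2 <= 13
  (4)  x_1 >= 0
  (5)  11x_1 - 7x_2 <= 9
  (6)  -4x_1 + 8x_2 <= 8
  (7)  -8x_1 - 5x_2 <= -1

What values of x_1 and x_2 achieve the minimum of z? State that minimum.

x_1 = 32/15, x_2 = 31/15, minimum z = -97/15

Vertices and z = -4x_1 + x_2:
  (9/11, 0) → z = -36/11
  (1/8, 0) → z = -1/2
  (0, 1) → z = 1
  (0, 1/5) → z = 1/5
  (32/15, 31/15) → z = -97/15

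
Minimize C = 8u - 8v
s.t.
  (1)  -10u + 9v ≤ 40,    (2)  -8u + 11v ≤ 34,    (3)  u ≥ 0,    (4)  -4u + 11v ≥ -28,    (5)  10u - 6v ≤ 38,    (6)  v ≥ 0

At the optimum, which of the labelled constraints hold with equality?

(2) and (3)

Vertices and C = 8u - 8v:
  (0, 34/11) → C = -272/11
  (311/31, 322/31) → C = -88/31
  (0, 0) → C = 0
  (19/5, 0) → C = 152/5

The minimum is at (0, 34/11). Substituting into each constraint, equality holds for (2) and (3); the remaining constraints have slack.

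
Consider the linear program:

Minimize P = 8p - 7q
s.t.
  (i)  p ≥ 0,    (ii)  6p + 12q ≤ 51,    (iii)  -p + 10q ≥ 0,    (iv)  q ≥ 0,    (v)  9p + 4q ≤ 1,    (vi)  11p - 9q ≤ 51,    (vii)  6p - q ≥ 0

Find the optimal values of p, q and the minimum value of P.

p = 1/33, q = 2/11, minimum P = -34/33

Corner points and P = 8p - 7q:
  (0, 0) → P = 0
  (5/47, 1/94) → P = 73/94
  (1/33, 2/11) → P = -34/33

At the optimal vertex, 9p + 4q = 1 and 6p - q = 0.
Solving simultaneously gives p = 1/33, q = 2/11.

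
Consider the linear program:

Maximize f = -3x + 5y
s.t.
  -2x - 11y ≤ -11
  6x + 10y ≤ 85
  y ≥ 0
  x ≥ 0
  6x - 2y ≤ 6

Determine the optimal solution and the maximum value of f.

Corner points and f = -3x + 5y:
  (0, 1) → f = 5
  (44/35, 27/35) → f = 3/35
  (0, 17/2) → f = 85/2
  (115/36, 79/12) → f = 70/3

x = 0, y = 17/2, maximum f = 85/2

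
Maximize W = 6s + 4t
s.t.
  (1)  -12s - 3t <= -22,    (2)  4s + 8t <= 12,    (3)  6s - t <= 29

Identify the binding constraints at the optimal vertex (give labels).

(2) and (3)

Feasible corners and W = 6s + 4t:
  (5/3, 2/3) → W = 38/3
  (109/30, -36/5) → W = -7
  (61/13, -11/13) → W = 322/13

The maximum is at (61/13, -11/13). Substituting into each constraint, equality holds for (2) and (3); the remaining constraints have slack.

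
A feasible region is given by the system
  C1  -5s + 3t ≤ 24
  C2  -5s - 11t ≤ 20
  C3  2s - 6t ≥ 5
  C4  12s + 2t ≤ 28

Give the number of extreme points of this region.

3

The feasible vertices (each the meet of two boundaries and inside every other half-plane) are:
  (-5/4, -5/4)
  (174/61, -190/61)
  (89/38, -1/19)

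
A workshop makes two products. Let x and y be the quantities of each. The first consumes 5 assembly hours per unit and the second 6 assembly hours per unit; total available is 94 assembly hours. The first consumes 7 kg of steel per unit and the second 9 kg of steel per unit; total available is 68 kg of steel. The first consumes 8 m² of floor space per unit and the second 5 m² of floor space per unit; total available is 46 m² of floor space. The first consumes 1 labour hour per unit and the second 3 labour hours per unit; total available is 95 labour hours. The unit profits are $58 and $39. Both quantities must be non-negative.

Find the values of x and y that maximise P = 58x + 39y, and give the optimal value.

Extreme points and P = 58x + 39y:
  (0, 0) → P = 0
  (0, 68/9) → P = 884/3
  (23/4, 0) → P = 667/2
  (2, 6) → P = 350

x = 2, y = 6, maximum P = 350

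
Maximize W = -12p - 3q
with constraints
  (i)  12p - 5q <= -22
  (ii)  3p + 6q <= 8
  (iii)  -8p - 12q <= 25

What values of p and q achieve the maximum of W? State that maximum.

p = -41/2, q = 139/12, maximum W = 845/4

Vertices and W = -12p - 3q:
  (-92/87, 54/29) → W = 206/29
  (-389/184, -31/46) → W = 630/23
  (-41/2, 139/12) → W = 845/4

At the optimal vertex, 3p + 6q = 8 and -8p - 12q = 25.
Solving simultaneously gives p = -41/2, q = 139/12.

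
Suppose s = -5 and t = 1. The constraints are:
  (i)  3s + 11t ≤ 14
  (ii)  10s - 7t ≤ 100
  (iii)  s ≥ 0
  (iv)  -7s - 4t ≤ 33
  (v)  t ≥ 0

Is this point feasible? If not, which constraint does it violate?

Constraint (iii): s = -5, which is not ≥ 0. All other constraints are satisfied.

not feasible — violates (iii)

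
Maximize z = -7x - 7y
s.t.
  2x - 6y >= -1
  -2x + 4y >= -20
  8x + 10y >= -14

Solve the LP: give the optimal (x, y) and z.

x = -47/34, y = -5/17, maximum z = 399/34

Vertices and z = -7x - 7y:
  (31, 21/2) → z = -581/2
  (-47/34, -5/17) → z = 399/34
  (36/13, -47/13) → z = 77/13

The optimum lies where 2x - 6y = -1 and 8x + 10y = -14.
Solving simultaneously gives x = -47/34, y = -5/17.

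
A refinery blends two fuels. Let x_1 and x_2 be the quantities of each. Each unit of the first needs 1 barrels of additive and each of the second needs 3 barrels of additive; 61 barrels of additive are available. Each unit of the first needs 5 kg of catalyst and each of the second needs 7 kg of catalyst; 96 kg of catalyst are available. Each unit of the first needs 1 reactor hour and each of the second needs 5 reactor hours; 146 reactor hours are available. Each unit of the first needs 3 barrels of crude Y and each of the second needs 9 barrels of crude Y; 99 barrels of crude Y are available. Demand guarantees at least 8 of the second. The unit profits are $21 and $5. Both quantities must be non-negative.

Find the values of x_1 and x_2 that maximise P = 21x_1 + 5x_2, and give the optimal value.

x_1 = 8, x_2 = 8, maximum P = 208

Vertices and P = 21x_1 + 5x_2:
  (0, 11) → P = 55
  (0, 8) → P = 40
  (57/8, 69/8) → P = 771/4
  (8, 8) → P = 208

The optimum lies where 5x_1 + 7x_2 = 96 and x_2 = 8.
Solving simultaneously gives x_1 = 8, x_2 = 8.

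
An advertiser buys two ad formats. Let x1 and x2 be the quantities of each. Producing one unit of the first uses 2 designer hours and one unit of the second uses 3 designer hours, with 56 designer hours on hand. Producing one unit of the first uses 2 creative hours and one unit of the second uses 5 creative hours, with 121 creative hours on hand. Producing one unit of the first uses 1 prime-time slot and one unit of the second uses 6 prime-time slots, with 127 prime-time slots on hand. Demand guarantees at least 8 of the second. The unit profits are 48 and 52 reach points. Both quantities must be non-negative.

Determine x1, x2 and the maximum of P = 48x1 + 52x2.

Vertices and P = 48x1 + 52x2:
  (0, 56/3) → P = 2912/3
  (0, 8) → P = 416
  (16, 8) → P = 1184

x1 = 16, x2 = 8, maximum P = 1184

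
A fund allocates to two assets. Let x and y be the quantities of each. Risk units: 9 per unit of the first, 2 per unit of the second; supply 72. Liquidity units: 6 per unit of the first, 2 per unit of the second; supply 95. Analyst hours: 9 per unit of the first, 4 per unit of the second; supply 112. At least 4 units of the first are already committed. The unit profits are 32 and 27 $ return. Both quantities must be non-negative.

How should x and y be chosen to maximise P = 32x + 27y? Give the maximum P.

x = 4, y = 18, maximum P = 614

Feasible corners and P = 32x + 27y:
  (8, 0) → P = 256
  (4, 0) → P = 128
  (4, 18) → P = 614

At the optimal vertex, 9x + 2y = 72 and x = 4.
Solving simultaneously gives x = 4, y = 18.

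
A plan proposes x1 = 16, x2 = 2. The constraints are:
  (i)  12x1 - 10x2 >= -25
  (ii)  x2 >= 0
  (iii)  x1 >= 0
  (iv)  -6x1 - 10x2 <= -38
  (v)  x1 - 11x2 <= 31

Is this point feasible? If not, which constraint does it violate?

(i): 172 ≥ -25 ✓
(ii): 2 ≥ 0 ✓
(iii): 16 ≥ 0 ✓
(iv): -116 ≤ -38 ✓
(v): -6 ≤ 31 ✓

feasible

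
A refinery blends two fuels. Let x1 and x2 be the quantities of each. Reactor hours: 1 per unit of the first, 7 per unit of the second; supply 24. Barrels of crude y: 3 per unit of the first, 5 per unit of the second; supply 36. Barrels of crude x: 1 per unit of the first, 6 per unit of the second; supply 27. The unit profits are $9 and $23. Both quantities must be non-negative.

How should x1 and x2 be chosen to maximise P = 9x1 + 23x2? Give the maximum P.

Feasible corners and P = 9x1 + 23x2:
  (0, 0) → P = 0
  (0, 24/7) → P = 552/7
  (12, 0) → P = 108
  (33/4, 9/4) → P = 126

The binding constraints are x1 + 7x2 = 24 and 3x1 + 5x2 = 36.
Solving simultaneously gives x1 = 33/4, x2 = 9/4.

x1 = 33/4, x2 = 9/4, maximum P = 126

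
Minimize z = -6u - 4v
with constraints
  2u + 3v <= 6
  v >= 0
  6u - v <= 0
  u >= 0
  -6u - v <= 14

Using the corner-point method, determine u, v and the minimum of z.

Vertices and z = -6u - 4v:
  (3/10, 9/5) → z = -9
  (0, 2) → z = -8
  (0, 0) → z = 0

At the optimal vertex, 2u + 3v = 6 and 6u - v = 0.
Solving simultaneously gives u = 3/10, v = 9/5.

u = 3/10, v = 9/5, minimum z = -9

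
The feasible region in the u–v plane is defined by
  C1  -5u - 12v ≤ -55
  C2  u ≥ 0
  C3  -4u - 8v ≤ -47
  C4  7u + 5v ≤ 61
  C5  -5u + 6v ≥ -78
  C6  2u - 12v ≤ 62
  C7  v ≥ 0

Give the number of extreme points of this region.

Of the 21 pairwise boundary intersections, those satisfying every inequality are:
  (0, 47/8)
  (0, 61/5)
  (253/36, 85/36)

3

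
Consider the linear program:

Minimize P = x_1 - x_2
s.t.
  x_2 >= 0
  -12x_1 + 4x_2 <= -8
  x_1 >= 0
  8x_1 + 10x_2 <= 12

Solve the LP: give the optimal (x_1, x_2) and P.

The binding constraints are -12x_1 + 4x_2 = -8 and 8x_1 + 10x_2 = 12.
Solving simultaneously gives x_1 = 16/19, x_2 = 10/19.

x_1 = 16/19, x_2 = 10/19, minimum P = 6/19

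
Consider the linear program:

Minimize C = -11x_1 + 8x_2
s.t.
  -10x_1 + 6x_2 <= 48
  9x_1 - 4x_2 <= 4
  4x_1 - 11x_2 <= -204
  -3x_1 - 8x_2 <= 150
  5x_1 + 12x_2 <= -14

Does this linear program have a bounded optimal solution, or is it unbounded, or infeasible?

The boundaries -10x_1 + 6x_2 = 48 and 9x_1 - 4x_2 = 4 meet at (108/7, 236/7), but that point violates 5x_1 + 12x_2 ≤ -14. Every candidate vertex is excluded by some other constraint, so the feasible region is empty.

infeasible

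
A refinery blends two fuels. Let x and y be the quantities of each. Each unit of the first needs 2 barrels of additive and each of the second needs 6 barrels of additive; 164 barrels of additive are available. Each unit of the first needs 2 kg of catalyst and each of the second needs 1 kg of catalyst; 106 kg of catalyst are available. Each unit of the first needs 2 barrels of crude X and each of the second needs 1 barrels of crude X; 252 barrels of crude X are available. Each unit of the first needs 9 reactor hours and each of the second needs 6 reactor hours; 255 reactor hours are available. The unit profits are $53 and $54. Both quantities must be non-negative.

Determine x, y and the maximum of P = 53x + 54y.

x = 13, y = 23, maximum P = 1931

Extreme points and P = 53x + 54y:
  (0, 0) → P = 0
  (0, 82/3) → P = 1476
  (85/3, 0) → P = 4505/3
  (13, 23) → P = 1931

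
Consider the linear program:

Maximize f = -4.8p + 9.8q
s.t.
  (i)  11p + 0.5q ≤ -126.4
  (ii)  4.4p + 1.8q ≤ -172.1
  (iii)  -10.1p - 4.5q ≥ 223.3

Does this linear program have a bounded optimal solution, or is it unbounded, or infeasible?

unbounded

From the feasible point (-14147/1760, -75.9625), moving in the direction (-4.5, 10.1) keeps every constraint satisfied while f increases without bound.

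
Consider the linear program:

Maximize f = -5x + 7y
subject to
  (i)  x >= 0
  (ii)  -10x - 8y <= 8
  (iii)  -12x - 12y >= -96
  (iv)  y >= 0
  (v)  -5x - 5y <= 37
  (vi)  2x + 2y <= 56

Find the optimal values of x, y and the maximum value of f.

The binding constraints are x = 0 and -12x - 12y = -96.
Solving simultaneously gives x = 0, y = 8.

x = 0, y = 8, maximum f = 56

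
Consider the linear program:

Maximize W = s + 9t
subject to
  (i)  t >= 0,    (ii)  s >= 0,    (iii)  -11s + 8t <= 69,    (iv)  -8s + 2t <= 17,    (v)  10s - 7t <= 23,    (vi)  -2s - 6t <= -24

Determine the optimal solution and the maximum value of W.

Vertices and W = s + 9t:
  (0, 17/2) → W = 153/2
  (0, 4) → W = 36
  (1/21, 365/42) → W = 3287/42
  (667/3, 943/3) → W = 9154/3
  (153/37, 97/37) → W = 1026/37

s = 667/3, t = 943/3, maximum W = 9154/3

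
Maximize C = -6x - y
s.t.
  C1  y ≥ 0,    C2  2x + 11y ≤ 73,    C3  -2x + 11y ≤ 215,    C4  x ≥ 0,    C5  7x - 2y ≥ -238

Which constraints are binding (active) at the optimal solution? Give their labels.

Feasible corners and C = -6x - y:
  (73/2, 0) → C = -219
  (0, 0) → C = 0
  (0, 73/11) → C = -73/11

The maximum is at (0, 0). Substituting into each constraint, equality holds for C1 and C4; the remaining constraints have slack.

C1 and C4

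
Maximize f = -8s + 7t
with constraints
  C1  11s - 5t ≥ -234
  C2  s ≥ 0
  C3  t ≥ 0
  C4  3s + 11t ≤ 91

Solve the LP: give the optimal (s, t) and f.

s = 0, t = 91/11, maximum f = 637/11

Vertices and f = -8s + 7t:
  (0, 0) → f = 0
  (0, 91/11) → f = 637/11
  (91/3, 0) → f = -728/3

At the optimal vertex, s = 0 and 3s + 11t = 91.
Solving simultaneously gives s = 0, t = 91/11.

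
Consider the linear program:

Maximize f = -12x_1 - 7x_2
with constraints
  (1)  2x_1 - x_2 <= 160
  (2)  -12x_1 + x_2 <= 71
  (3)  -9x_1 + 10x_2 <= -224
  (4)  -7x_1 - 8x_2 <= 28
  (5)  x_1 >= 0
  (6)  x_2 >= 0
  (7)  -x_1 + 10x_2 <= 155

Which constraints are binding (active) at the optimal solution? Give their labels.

Feasible corners and f = -12x_1 - 7x_2:
  (80, 0) → f = -960
  (1755/19, 470/19) → f = -24350/19
  (224/9, 0) → f = -896/3
  (379/8, 1619/80) → f = -56813/80

The maximum is at (224/9, 0). Substituting into each constraint, equality holds for (3) and (6); the remaining constraints have slack.

(3) and (6)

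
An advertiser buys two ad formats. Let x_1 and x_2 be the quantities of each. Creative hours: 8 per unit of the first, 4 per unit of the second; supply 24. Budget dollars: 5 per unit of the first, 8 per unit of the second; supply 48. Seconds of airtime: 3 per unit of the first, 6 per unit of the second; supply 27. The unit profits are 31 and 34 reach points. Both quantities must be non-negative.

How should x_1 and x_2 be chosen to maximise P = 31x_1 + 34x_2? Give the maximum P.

x_1 = 1, x_2 = 4, maximum P = 167

Corner points and P = 31x_1 + 34x_2:
  (0, 0) → P = 0
  (0, 9/2) → P = 153
  (3, 0) → P = 93
  (1, 4) → P = 167

The binding constraints are 8x_1 + 4x_2 = 24 and 3x_1 + 6x_2 = 27.
Solving simultaneously gives x_1 = 1, x_2 = 4.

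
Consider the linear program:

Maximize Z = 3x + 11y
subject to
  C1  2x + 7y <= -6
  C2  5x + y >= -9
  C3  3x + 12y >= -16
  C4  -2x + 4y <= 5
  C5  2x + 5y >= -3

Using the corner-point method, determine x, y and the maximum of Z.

x = 9/4, y = -3/2, maximum Z = -39/4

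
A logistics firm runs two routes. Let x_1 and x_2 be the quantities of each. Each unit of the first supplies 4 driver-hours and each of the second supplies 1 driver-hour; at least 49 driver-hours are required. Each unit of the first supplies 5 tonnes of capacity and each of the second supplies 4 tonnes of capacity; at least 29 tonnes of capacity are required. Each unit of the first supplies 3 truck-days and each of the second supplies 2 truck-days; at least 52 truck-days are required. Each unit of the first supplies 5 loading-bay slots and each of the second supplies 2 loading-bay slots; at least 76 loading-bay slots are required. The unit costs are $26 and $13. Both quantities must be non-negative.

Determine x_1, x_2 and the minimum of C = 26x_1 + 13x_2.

x_1 = 12, x_2 = 8, minimum C = 416

The feasible region is unbounded (it extends along (0, 1), (1, 0)), but C strictly increases along every unbounded feasible direction, so there is no improving ray and the minimum is attained at a vertex.

At the optimal vertex, 3x_1 + 2x_2 = 52 and 5x_1 + 2x_2 = 76.
Solving simultaneously gives x_1 = 12, x_2 = 8.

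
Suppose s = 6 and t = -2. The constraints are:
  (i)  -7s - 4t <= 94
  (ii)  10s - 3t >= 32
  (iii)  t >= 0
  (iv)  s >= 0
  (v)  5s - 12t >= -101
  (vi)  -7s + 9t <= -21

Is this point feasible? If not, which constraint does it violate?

not feasible — violates (iii)

Constraint (iii): t = -2, which is not ≥ 0. All other constraints are satisfied.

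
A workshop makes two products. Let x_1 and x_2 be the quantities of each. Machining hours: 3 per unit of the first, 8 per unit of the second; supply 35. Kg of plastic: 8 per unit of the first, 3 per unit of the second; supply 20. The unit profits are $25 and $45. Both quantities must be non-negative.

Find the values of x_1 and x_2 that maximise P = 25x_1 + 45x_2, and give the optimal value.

Feasible corners and P = 25x_1 + 45x_2:
  (0, 0) → P = 0
  (0, 35/8) → P = 1575/8
  (5/2, 0) → P = 125/2
  (1, 4) → P = 205

x_1 = 1, x_2 = 4, maximum P = 205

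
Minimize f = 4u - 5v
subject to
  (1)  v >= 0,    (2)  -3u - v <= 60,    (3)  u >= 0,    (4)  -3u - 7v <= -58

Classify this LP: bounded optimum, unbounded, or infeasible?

From the feasible point (58/3, 0), moving in the direction (0, 1) keeps every constraint satisfied while f decreases without bound.

unbounded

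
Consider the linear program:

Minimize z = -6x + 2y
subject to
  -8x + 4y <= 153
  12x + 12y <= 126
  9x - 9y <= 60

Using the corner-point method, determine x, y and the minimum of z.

Extreme points and z = -6x + 2y:
  (-37/4, 79/4) → z = 95
  (-539/12, -619/12) → z = 499/3
  (103/12, 23/12) → z = -143/3

The optimum lies where 12x + 12y = 126 and 9x - 9y = 60.
Solving simultaneously gives x = 103/12, y = 23/12.

x = 103/12, y = 23/12, minimum z = -143/3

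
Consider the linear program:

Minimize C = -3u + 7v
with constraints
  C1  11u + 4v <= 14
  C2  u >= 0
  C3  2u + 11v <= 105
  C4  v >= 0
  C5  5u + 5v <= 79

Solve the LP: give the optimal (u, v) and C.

Extreme points and C = -3u + 7v:
  (0, 7/2) → C = 49/2
  (14/11, 0) → C = -42/11
  (0, 0) → C = 0

The optimum lies where 11u + 4v = 14 and v = 0.
Solving simultaneously gives u = 14/11, v = 0.

u = 14/11, v = 0, minimum C = -42/11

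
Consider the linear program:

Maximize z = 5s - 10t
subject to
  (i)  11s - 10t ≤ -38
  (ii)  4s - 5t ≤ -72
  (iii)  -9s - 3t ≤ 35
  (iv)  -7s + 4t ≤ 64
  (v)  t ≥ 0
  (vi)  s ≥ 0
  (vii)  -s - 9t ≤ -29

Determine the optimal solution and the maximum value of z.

Corner points and z = 5s - 10t:
  (106/3, 128/3) → z = -250
  (0, 72/5) → z = -144
  (0, 16) → z = -160
The feasible region is unbounded (it extends along (10, 11), (4, 7)), but z strictly decreases along every unbounded feasible direction, so there is no improving ray and the maximum is attained at a vertex.

The binding constraints are 4s - 5t = -72 and s = 0.
Solving simultaneously gives s = 0, t = 72/5.

s = 0, t = 72/5, maximum z = -144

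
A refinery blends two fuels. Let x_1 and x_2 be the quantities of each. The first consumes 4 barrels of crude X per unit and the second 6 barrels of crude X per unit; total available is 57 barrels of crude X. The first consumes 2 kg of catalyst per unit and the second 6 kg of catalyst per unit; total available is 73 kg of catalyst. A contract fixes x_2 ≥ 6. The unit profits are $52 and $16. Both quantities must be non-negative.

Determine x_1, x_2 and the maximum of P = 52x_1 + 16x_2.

x_1 = 21/4, x_2 = 6, maximum P = 369

Vertices and P = 52x_1 + 16x_2:
  (0, 19/2) → P = 152
  (0, 6) → P = 96
  (21/4, 6) → P = 369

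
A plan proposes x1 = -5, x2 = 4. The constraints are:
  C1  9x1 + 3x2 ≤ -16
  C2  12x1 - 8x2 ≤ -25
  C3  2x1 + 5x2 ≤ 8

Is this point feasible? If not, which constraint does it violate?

Constraint C3: 2x1 + 5x2 = 10, which is not ≤ 8. All other constraints are satisfied.

not feasible — violates C3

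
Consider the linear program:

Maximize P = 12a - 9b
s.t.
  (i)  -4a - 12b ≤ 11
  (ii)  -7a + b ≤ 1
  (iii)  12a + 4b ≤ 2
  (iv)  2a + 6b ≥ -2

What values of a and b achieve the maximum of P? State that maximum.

a = 5/16, b = -7/16, maximum P = 123/16

Corner points and P = 12a - 9b:
  (-1/20, 13/20) → P = -129/20
  (-2/11, -3/11) → P = 3/11
  (5/16, -7/16) → P = 123/16

The optimum lies where 12a + 4b = 2 and 2a + 6b = -2.
Solving simultaneously gives a = 5/16, b = -7/16.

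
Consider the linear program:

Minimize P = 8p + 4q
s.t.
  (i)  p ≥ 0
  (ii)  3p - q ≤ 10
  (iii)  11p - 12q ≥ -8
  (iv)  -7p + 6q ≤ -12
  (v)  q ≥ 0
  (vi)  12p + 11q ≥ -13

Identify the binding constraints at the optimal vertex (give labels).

Feasible corners and P = 8p + 4q:
  (48/11, 34/11) → P = 520/11
  (10/3, 0) → P = 80/3
  (12/7, 0) → P = 96/7

The minimum is at (12/7, 0). Substituting into each constraint, equality holds for (iv) and (v); the remaining constraints have slack.

(iv) and (v)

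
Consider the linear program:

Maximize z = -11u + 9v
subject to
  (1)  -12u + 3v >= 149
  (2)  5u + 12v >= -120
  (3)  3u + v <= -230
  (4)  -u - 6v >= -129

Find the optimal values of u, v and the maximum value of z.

u = -126, v = 85/2, maximum z = 3537/2

Extreme points and z = -11u + 9v:
  (-2640/31, 790/31) → z = 36150/31
  (-126, 85/2) → z = 3537/2
  (-1509/17, 617/17) → z = 22152/17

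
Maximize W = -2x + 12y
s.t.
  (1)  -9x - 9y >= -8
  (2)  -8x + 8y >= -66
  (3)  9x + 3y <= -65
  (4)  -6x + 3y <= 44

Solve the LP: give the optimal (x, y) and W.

Feasible corners and W = -2x + 12y:
  (-161/48, -557/48) → W = -3181/24
  (-275/12, -187/6) → W = -1969/6
  (-109/15, 2/15) → W = 242/15

x = -109/15, y = 2/15, maximum W = 242/15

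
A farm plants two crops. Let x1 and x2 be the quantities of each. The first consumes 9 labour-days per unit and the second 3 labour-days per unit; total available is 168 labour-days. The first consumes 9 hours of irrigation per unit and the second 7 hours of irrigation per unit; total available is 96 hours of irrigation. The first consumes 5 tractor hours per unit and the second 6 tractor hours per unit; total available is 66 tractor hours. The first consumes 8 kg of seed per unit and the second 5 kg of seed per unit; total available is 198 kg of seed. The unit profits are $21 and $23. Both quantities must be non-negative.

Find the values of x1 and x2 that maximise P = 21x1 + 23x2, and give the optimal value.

x1 = 6, x2 = 6, maximum P = 264

Feasible corners and P = 21x1 + 23x2:
  (0, 0) → P = 0
  (0, 11) → P = 253
  (32/3, 0) → P = 224
  (6, 6) → P = 264

The optimum lies where 9x1 + 7x2 = 96 and 5x1 + 6x2 = 66.
Solving simultaneously gives x1 = 6, x2 = 6.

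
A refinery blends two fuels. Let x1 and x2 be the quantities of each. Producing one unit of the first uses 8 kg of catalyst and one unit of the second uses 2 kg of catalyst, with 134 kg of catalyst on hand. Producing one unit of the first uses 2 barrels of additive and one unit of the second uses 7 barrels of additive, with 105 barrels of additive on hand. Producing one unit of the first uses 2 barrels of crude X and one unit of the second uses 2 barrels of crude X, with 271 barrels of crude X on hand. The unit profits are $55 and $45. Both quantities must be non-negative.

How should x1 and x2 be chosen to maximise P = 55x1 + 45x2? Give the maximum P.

x1 = 14, x2 = 11, maximum P = 1265

Feasible corners and P = 55x1 + 45x2:
  (0, 0) → P = 0
  (0, 15) → P = 675
  (67/4, 0) → P = 3685/4
  (14, 11) → P = 1265

At the optimal vertex, 8x1 + 2x2 = 134 and 2x1 + 7x2 = 105.
Solving simultaneously gives x1 = 14, x2 = 11.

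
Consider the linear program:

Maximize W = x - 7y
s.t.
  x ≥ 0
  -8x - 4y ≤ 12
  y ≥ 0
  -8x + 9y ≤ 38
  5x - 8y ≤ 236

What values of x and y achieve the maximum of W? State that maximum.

Feasible corners and W = x - 7y:
  (0, 0) → W = 0
  (0, 38/9) → W = -266/9
  (236/5, 0) → W = 236/5
The feasible region is unbounded (it extends along (9, 8), (8, 5)), but W strictly decreases along every unbounded feasible direction, so there is no improving ray and the maximum is attained at a vertex.

The optimum lies where y = 0 and 5x - 8y = 236.
Solving simultaneously gives x = 236/5, y = 0.

x = 236/5, y = 0, maximum W = 236/5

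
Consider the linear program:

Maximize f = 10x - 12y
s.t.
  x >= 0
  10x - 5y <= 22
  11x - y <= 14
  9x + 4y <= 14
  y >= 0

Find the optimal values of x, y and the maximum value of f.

The optimum lies where 11x - y = 14 and y = 0.
Solving simultaneously gives x = 14/11, y = 0.

x = 14/11, y = 0, maximum f = 140/11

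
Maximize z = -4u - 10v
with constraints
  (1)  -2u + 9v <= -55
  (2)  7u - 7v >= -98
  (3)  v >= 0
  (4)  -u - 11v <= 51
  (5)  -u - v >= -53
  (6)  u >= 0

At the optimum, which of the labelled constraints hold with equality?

(1) and (3)

Corner points and z = -4u - 10v:
  (55/2, 0) → z = -110
  (532/11, 51/11) → z = -2638/11
  (53, 0) → z = -212

The maximum is at (55/2, 0). Substituting into each constraint, equality holds for (1) and (3); the remaining constraints have slack.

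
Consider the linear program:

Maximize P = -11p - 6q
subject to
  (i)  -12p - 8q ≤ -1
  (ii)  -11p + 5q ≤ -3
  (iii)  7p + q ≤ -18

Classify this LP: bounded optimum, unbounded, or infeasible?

The boundaries -12p - 8q = -1 and -11p + 5q = -3 meet at (29/148, -25/148), but that point violates 7p + q ≤ -18. Every candidate vertex is excluded by some other constraint, so the feasible region is empty.

infeasible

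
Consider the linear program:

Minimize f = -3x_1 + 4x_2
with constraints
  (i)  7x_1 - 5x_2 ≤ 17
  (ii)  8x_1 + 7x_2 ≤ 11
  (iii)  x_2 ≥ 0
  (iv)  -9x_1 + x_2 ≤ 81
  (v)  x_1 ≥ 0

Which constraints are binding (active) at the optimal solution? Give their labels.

(ii) and (iii)

Extreme points and f = -3x_1 + 4x_2:
  (11/8, 0) → f = -33/8
  (0, 11/7) → f = 44/7
  (0, 0) → f = 0

The minimum is at (11/8, 0). Substituting into each constraint, equality holds for (ii) and (iii); the remaining constraints have slack.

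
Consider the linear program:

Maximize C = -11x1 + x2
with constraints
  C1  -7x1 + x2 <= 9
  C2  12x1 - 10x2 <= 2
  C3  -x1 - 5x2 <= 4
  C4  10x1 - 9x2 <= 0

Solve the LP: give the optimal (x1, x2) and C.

x1 = -49/36, x2 = -19/36, maximum C = 130/9

Vertices and C = -11x1 + x2:
  (-49/36, -19/36) → C = 130/9
  (9/4, 5/2) → C = -89/4
  (-36/59, -40/59) → C = 356/59
The feasible region is unbounded (it extends along (1, 7), (5, 6)), but C strictly decreases along every unbounded feasible direction, so there is no improving ray and the maximum is attained at a vertex.

The binding constraints are -7x1 + x2 = 9 and -x1 - 5x2 = 4.
Solving simultaneously gives x1 = -49/36, x2 = -19/36.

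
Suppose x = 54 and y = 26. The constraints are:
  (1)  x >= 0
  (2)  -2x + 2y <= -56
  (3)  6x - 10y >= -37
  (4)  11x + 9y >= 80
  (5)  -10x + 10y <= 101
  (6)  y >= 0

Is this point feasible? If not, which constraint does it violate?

feasible

(1): 54 ≥ 0 ✓
(2): -56 ≤ -56 ✓
(3): 64 ≥ -37 ✓
(4): 828 ≥ 80 ✓
(5): -280 ≤ 101 ✓
(6): 26 ≥ 0 ✓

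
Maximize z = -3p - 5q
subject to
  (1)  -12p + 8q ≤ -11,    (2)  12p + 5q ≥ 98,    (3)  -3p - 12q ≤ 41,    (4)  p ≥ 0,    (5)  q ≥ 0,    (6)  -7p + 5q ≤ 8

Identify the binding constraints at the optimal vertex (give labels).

(2) and (5)

Extreme points and z = -3p - 5q:
  (839/156, 87/13) → z = -2579/52
  (119/4, 173/4) → z = -611/2
  (49/6, 0) → z = -49/2
The feasible region is unbounded (it extends along (5, 7), (1, 0)), but z strictly decreases along every unbounded feasible direction, so there is no improving ray and the maximum is attained at a vertex.

The maximum is at (49/6, 0). Substituting into each constraint, equality holds for (2) and (5); the remaining constraints have slack.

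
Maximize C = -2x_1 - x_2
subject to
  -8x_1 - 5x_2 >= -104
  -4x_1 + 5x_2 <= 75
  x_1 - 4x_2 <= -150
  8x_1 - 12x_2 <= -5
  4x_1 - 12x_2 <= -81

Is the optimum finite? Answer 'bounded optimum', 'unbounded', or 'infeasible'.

infeasible

The boundaries -8x_1 - 5x_2 = -104 and -4x_1 + 5x_2 = 75 meet at (29/12, 254/15), but that point violates x_1 - 4x_2 ≤ -150. Every candidate vertex is excluded by some other constraint, so the feasible region is empty.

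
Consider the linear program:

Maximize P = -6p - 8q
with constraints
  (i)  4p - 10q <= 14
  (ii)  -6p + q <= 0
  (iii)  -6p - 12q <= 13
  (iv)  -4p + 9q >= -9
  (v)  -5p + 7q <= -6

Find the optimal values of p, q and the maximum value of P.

Vertices and P = -6p - 8q:
  (-1/6, -1) → P = 9
  (-6/37, -36/37) → P = 324/37
  (-3/34, -53/51) → P = 451/51
The feasible region is unbounded (it extends along (7, 5), (9, 4)), but P strictly decreases along every unbounded feasible direction, so there is no improving ray and the maximum is attained at a vertex.

The binding constraints are -6p + q = 0 and -6p - 12q = 13.
Solving simultaneously gives p = -1/6, q = -1.

p = -1/6, q = -1, maximum P = 9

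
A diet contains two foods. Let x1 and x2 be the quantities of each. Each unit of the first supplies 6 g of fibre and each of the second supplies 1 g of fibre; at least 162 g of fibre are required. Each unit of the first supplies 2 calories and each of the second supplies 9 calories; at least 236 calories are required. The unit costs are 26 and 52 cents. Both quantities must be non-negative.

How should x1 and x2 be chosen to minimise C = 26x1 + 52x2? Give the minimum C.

x1 = 47/2, x2 = 21, minimum C = 1703

Extreme points and C = 26x1 + 52x2:
  (0, 162) → C = 8424
  (118, 0) → C = 3068
  (47/2, 21) → C = 1703
The feasible region is unbounded (it extends along (0, 1), (1, 0)), but C strictly increases along every unbounded feasible direction, so there is no improving ray and the minimum is attained at a vertex.

The optimum lies where 6x1 + x2 = 162 and 2x1 + 9x2 = 236.
Solving simultaneously gives x1 = 47/2, x2 = 21.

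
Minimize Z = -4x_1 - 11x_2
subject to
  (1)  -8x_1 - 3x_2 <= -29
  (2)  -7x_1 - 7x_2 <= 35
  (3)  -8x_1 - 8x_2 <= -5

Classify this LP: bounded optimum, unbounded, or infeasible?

unbounded

From the feasible point (217/40, -24/5), moving in the direction (-3, 8) keeps every constraint satisfied while Z decreases without bound.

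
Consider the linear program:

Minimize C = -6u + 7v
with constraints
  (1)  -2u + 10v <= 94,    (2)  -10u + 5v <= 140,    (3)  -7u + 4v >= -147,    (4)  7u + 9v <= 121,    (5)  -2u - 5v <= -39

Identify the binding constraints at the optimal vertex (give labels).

(4) and (5)

Feasible corners and C = -6u + 7v:
  (91/22, 225/22) → C = 1029/22
  (-8/3, 133/15) → C = 1171/15
  (254/17, 31/17) → C = -1307/17

The minimum is at (254/17, 31/17). Substituting into each constraint, equality holds for (4) and (5); the remaining constraints have slack.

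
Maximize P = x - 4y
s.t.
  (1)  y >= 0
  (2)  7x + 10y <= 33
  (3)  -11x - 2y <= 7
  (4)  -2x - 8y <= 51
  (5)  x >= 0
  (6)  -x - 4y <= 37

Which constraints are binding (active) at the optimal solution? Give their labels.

(1) and (2)

Feasible corners and P = x - 4y:
  (33/7, 0) → P = 33/7
  (0, 0) → P = 0
  (0, 33/10) → P = -66/5

The maximum is at (33/7, 0). Substituting into each constraint, equality holds for (1) and (2); the remaining constraints have slack.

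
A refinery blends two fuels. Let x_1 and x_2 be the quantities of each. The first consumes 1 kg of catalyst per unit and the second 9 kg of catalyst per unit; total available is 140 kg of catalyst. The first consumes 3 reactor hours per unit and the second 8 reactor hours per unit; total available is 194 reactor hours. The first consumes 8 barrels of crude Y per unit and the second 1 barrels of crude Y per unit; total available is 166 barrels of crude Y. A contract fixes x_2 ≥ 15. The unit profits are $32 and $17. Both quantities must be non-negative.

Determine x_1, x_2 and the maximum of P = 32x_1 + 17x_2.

x_1 = 5, x_2 = 15, maximum P = 415

Feasible corners and P = 32x_1 + 17x_2:
  (0, 140/9) → P = 2380/9
  (0, 15) → P = 255
  (5, 15) → P = 415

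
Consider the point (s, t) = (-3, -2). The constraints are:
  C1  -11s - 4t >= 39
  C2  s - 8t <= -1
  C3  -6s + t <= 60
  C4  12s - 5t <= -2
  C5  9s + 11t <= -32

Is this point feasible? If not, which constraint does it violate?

not feasible — violates C2

Constraint C2: s - 8t = 13, which is not ≤ -1. All other constraints are satisfied.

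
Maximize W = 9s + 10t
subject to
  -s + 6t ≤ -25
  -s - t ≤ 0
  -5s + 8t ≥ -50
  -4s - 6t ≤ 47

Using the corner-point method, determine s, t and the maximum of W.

s = 50/11, t = -75/22, maximum W = 75/11

Extreme points and W = 9s + 10t:
  (25/7, -25/7) → W = -25/7
  (50/11, -75/22) → W = 75/11
  (50/13, -50/13) → W = -50/13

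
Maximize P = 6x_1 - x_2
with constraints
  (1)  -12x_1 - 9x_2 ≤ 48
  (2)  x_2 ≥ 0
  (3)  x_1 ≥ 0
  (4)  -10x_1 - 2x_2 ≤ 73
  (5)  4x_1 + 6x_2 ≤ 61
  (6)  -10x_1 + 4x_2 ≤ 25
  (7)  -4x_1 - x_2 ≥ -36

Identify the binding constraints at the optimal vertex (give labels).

Feasible corners and P = 6x_1 - x_2:
  (0, 0) → P = 0
  (9, 0) → P = 54
  (0, 25/4) → P = -25/4
  (47/38, 355/38) → P = -73/38
  (31/4, 5) → P = 83/2

The maximum is at (9, 0). Substituting into each constraint, equality holds for (2) and (7); the remaining constraints have slack.

(2) and (7)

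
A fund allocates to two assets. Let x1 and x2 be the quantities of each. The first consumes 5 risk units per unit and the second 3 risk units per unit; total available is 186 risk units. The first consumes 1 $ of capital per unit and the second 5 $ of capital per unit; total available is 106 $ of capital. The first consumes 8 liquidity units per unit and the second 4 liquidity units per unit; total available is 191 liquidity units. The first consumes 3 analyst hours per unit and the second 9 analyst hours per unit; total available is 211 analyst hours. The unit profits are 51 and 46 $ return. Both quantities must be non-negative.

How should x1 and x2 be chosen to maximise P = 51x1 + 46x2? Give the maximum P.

Feasible corners and P = 51x1 + 46x2:
  (0, 0) → P = 0
  (0, 106/5) → P = 4876/5
  (191/8, 0) → P = 9741/8
  (59/4, 73/4) → P = 6367/4

x1 = 59/4, x2 = 73/4, maximum P = 6367/4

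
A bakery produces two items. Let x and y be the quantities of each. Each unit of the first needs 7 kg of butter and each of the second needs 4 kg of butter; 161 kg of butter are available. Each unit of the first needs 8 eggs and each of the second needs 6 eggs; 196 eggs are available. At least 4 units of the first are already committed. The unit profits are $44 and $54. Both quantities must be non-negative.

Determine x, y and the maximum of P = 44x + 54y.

Extreme points and P = 44x + 54y:
  (23, 0) → P = 1012
  (4, 0) → P = 176
  (91/5, 42/5) → P = 6272/5
  (4, 82/3) → P = 1652

At the optimal vertex, 8x + 6y = 196 and x = 4.
Solving simultaneously gives x = 4, y = 82/3.

x = 4, y = 82/3, maximum P = 1652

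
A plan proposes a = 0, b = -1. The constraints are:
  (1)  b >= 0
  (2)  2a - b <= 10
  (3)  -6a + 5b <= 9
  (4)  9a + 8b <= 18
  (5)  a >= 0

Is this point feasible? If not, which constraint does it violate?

not feasible — violates (1)

Constraint (1): b = -1, which is not ≥ 0. All other constraints are satisfied.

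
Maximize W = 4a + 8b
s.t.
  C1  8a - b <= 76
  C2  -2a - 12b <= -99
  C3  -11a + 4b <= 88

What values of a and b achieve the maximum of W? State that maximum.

a = 56/3, b = 220/3, maximum W = 1984/3

Vertices and W = 4a + 8b:
  (1011/98, 320/49) → W = 4582/49
  (56/3, 220/3) → W = 1984/3
  (-33/7, 253/28) → W = 374/7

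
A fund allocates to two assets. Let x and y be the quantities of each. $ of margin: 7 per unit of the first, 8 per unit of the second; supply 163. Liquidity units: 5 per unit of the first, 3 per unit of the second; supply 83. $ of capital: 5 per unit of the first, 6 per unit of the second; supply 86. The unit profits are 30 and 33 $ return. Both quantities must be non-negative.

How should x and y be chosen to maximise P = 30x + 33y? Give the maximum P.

Extreme points and P = 30x + 33y:
  (0, 0) → P = 0
  (0, 43/3) → P = 473
  (83/5, 0) → P = 498
  (16, 1) → P = 513

At the optimal vertex, 5x + 3y = 83 and 5x + 6y = 86.
Solving simultaneously gives x = 16, y = 1.

x = 16, y = 1, maximum P = 513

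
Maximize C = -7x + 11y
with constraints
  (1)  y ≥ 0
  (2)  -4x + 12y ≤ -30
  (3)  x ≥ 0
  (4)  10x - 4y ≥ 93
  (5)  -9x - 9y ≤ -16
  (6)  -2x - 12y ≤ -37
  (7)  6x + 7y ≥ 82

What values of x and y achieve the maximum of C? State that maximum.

x = 597/50, y = 37/25, maximum C = -673/10

The feasible region is unbounded (it extends along (3, 1), (1, 0)), but C strictly decreases along every unbounded feasible direction, so there is no improving ray and the maximum is attained at a vertex.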